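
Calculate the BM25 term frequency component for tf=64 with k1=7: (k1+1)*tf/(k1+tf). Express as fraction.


BM25 TF component = (k1+1)*tf / (k1+tf)
k1 = 7, tf = 64
Numerator = (7+1)*64 = 512
Denominator = 7 + 64 = 71
= 512/71 = 512/71

512/71


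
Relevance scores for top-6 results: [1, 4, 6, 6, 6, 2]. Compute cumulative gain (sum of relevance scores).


Cumulative Gain = sum of relevance scores
Position 1: rel=1, running sum=1
Position 2: rel=4, running sum=5
Position 3: rel=6, running sum=11
Position 4: rel=6, running sum=17
Position 5: rel=6, running sum=23
Position 6: rel=2, running sum=25
CG = 25

25


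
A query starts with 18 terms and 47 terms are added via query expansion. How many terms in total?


Original terms: 18
Expansion terms: 47
Total = 18 + 47 = 65

65


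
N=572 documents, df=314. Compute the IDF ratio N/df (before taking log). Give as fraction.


IDF ratio = N / df
= 572 / 314
= 286/157

286/157


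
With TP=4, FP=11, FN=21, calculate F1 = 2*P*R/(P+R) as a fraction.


F1 = 2 * P * R / (P + R)
P = TP/(TP+FP) = 4/15 = 4/15
R = TP/(TP+FN) = 4/25 = 4/25
2 * P * R = 2 * 4/15 * 4/25 = 32/375
P + R = 4/15 + 4/25 = 32/75
F1 = 32/375 / 32/75 = 1/5

1/5


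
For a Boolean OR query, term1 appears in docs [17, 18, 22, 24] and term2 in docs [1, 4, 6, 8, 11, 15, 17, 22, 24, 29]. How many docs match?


Boolean OR: find union of posting lists
term1 docs: [17, 18, 22, 24]
term2 docs: [1, 4, 6, 8, 11, 15, 17, 22, 24, 29]
Union: [1, 4, 6, 8, 11, 15, 17, 18, 22, 24, 29]
|union| = 11

11


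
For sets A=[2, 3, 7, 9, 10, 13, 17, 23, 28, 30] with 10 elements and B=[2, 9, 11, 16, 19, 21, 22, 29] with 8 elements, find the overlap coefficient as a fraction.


A intersect B = [2, 9]
|A intersect B| = 2
min(|A|, |B|) = min(10, 8) = 8
Overlap = 2 / 8 = 1/4

1/4


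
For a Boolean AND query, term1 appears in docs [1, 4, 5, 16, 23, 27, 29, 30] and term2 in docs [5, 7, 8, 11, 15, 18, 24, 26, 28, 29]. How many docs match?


Boolean AND: find intersection of posting lists
term1 docs: [1, 4, 5, 16, 23, 27, 29, 30]
term2 docs: [5, 7, 8, 11, 15, 18, 24, 26, 28, 29]
Intersection: [5, 29]
|intersection| = 2

2


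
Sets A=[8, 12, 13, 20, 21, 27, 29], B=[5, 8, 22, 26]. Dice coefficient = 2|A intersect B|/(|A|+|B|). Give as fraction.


A intersect B = [8]
|A intersect B| = 1
|A| = 7, |B| = 4
Dice = 2*1 / (7+4)
= 2 / 11 = 2/11

2/11


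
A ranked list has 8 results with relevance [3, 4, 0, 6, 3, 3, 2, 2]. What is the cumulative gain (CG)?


Cumulative Gain = sum of relevance scores
Position 1: rel=3, running sum=3
Position 2: rel=4, running sum=7
Position 3: rel=0, running sum=7
Position 4: rel=6, running sum=13
Position 5: rel=3, running sum=16
Position 6: rel=3, running sum=19
Position 7: rel=2, running sum=21
Position 8: rel=2, running sum=23
CG = 23

23


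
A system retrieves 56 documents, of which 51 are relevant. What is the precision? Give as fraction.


Precision = relevant_retrieved / total_retrieved
= 51 / 56
= 51 / (51 + 5)
= 51/56

51/56


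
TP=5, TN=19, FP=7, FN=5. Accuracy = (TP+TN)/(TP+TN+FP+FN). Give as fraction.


Accuracy = (TP + TN) / (TP + TN + FP + FN)
TP + TN = 5 + 19 = 24
Total = 5 + 19 + 7 + 5 = 36
Accuracy = 24 / 36 = 2/3

2/3


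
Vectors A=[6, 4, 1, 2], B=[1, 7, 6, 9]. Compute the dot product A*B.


Dot product = sum of element-wise products
A[0]*B[0] = 6*1 = 6
A[1]*B[1] = 4*7 = 28
A[2]*B[2] = 1*6 = 6
A[3]*B[3] = 2*9 = 18
Sum = 6 + 28 + 6 + 18 = 58

58


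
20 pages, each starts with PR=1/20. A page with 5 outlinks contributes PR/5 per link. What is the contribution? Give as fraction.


Initial PR = 1/20 = 1/20
Outlinks = 5
Contribution per link = PR / outlinks
= 1/20 / 5
= 1/100

1/100


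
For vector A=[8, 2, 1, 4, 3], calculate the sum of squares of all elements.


|A|^2 = sum of squared components
A[0]^2 = 8^2 = 64
A[1]^2 = 2^2 = 4
A[2]^2 = 1^2 = 1
A[3]^2 = 4^2 = 16
A[4]^2 = 3^2 = 9
Sum = 64 + 4 + 1 + 16 + 9 = 94

94


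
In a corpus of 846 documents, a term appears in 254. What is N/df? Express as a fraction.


IDF ratio = N / df
= 846 / 254
= 423/127

423/127


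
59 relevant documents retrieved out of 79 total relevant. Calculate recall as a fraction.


Recall = retrieved_relevant / total_relevant
= 59 / 79
= 59 / (59 + 20)
= 59/79

59/79


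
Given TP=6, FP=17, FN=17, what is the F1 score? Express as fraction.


F1 = 2 * P * R / (P + R)
P = TP/(TP+FP) = 6/23 = 6/23
R = TP/(TP+FN) = 6/23 = 6/23
2 * P * R = 2 * 6/23 * 6/23 = 72/529
P + R = 6/23 + 6/23 = 12/23
F1 = 72/529 / 12/23 = 6/23

6/23


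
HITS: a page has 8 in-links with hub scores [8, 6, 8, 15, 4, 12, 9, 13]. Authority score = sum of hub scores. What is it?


Authority = sum of hub scores of in-linkers
In-link 1: hub score = 8
In-link 2: hub score = 6
In-link 3: hub score = 8
In-link 4: hub score = 15
In-link 5: hub score = 4
In-link 6: hub score = 12
In-link 7: hub score = 9
In-link 8: hub score = 13
Authority = 8 + 6 + 8 + 15 + 4 + 12 + 9 + 13 = 75

75


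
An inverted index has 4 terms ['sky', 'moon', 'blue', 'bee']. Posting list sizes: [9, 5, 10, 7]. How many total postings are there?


Summing posting list sizes:
'sky': 9 postings
'moon': 5 postings
'blue': 10 postings
'bee': 7 postings
Total = 9 + 5 + 10 + 7 = 31

31


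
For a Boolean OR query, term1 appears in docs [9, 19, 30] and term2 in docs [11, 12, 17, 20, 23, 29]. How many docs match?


Boolean OR: find union of posting lists
term1 docs: [9, 19, 30]
term2 docs: [11, 12, 17, 20, 23, 29]
Union: [9, 11, 12, 17, 19, 20, 23, 29, 30]
|union| = 9

9


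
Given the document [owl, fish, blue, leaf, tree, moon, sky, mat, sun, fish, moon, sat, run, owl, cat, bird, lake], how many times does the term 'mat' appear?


Document has 17 words
Scanning for 'mat':
Found at positions: [7]
Count = 1

1


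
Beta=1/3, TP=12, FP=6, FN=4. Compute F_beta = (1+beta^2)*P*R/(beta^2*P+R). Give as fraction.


P = TP/(TP+FP) = 12/18 = 2/3
R = TP/(TP+FN) = 12/16 = 3/4
beta^2 = 1/3^2 = 1/9
(1 + beta^2) = 10/9
Numerator = (1+beta^2)*P*R = 5/9
Denominator = beta^2*P + R = 2/27 + 3/4 = 89/108
F_beta = 60/89

60/89


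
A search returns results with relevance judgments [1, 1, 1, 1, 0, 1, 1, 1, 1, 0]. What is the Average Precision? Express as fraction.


Computing P@k for each relevant position:
Position 1: relevant, P@1 = 1/1 = 1
Position 2: relevant, P@2 = 2/2 = 1
Position 3: relevant, P@3 = 3/3 = 1
Position 4: relevant, P@4 = 4/4 = 1
Position 5: not relevant
Position 6: relevant, P@6 = 5/6 = 5/6
Position 7: relevant, P@7 = 6/7 = 6/7
Position 8: relevant, P@8 = 7/8 = 7/8
Position 9: relevant, P@9 = 8/9 = 8/9
Position 10: not relevant
Sum of P@k = 1 + 1 + 1 + 1 + 5/6 + 6/7 + 7/8 + 8/9 = 3757/504
AP = 3757/504 / 8 = 3757/4032

3757/4032


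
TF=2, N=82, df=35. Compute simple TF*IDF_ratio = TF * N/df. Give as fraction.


TF * (N/df)
= 2 * (82/35)
= 2 * 82/35
= 164/35

164/35


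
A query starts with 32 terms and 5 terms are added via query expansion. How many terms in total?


Original terms: 32
Expansion terms: 5
Total = 32 + 5 = 37

37


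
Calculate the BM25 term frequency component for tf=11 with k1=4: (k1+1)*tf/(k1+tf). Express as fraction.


BM25 TF component = (k1+1)*tf / (k1+tf)
k1 = 4, tf = 11
Numerator = (4+1)*11 = 55
Denominator = 4 + 11 = 15
= 55/15 = 11/3

11/3


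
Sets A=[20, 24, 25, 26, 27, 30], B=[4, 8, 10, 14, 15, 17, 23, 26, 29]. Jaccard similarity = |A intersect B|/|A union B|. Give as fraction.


A intersect B = [26]
|A intersect B| = 1
A union B = [4, 8, 10, 14, 15, 17, 20, 23, 24, 25, 26, 27, 29, 30]
|A union B| = 14
Jaccard = 1/14 = 1/14

1/14


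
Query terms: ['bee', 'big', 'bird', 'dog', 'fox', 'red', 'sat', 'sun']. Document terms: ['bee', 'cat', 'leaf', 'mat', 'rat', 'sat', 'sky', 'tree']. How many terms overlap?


Query terms: ['bee', 'big', 'bird', 'dog', 'fox', 'red', 'sat', 'sun']
Document terms: ['bee', 'cat', 'leaf', 'mat', 'rat', 'sat', 'sky', 'tree']
Common terms: ['bee', 'sat']
Overlap count = 2

2


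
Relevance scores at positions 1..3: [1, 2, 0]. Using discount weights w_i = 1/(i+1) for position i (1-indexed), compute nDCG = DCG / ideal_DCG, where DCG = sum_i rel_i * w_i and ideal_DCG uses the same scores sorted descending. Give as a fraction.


Position discount weights w_i = 1/(i+1) for i=1..3:
Weights = [1/2, 1/3, 1/4]
Actual relevance: [1, 2, 0]
DCG = 1/2 + 2/3 + 0/4 = 7/6
Ideal relevance (sorted desc): [2, 1, 0]
Ideal DCG = 2/2 + 1/3 + 0/4 = 4/3
nDCG = DCG / ideal_DCG = 7/6 / 4/3 = 7/8

7/8


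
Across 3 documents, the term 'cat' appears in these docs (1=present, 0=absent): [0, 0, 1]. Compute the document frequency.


Checking each document for 'cat':
Doc 1: absent
Doc 2: absent
Doc 3: present
df = sum of presences = 0 + 0 + 1 = 1

1


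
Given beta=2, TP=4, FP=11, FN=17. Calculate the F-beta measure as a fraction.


P = TP/(TP+FP) = 4/15 = 4/15
R = TP/(TP+FN) = 4/21 = 4/21
beta^2 = 2^2 = 4
(1 + beta^2) = 5
Numerator = (1+beta^2)*P*R = 16/63
Denominator = beta^2*P + R = 16/15 + 4/21 = 44/35
F_beta = 20/99

20/99


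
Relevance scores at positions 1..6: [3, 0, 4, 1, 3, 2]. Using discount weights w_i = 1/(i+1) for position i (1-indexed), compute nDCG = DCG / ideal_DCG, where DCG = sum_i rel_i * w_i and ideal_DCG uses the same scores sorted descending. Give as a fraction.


Position discount weights w_i = 1/(i+1) for i=1..6:
Weights = [1/2, 1/3, 1/4, 1/5, 1/6, 1/7]
Actual relevance: [3, 0, 4, 1, 3, 2]
DCG = 3/2 + 0/3 + 4/4 + 1/5 + 3/6 + 2/7 = 122/35
Ideal relevance (sorted desc): [4, 3, 3, 2, 1, 0]
Ideal DCG = 4/2 + 3/3 + 3/4 + 2/5 + 1/6 + 0/7 = 259/60
nDCG = DCG / ideal_DCG = 122/35 / 259/60 = 1464/1813

1464/1813


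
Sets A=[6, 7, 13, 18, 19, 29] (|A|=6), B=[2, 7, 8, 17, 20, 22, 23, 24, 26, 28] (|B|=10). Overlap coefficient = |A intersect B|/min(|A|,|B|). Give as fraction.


A intersect B = [7]
|A intersect B| = 1
min(|A|, |B|) = min(6, 10) = 6
Overlap = 1 / 6 = 1/6

1/6


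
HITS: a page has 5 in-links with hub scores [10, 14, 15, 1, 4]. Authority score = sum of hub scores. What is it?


Authority = sum of hub scores of in-linkers
In-link 1: hub score = 10
In-link 2: hub score = 14
In-link 3: hub score = 15
In-link 4: hub score = 1
In-link 5: hub score = 4
Authority = 10 + 14 + 15 + 1 + 4 = 44

44


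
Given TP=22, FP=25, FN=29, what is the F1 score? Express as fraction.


F1 = 2 * P * R / (P + R)
P = TP/(TP+FP) = 22/47 = 22/47
R = TP/(TP+FN) = 22/51 = 22/51
2 * P * R = 2 * 22/47 * 22/51 = 968/2397
P + R = 22/47 + 22/51 = 2156/2397
F1 = 968/2397 / 2156/2397 = 22/49

22/49


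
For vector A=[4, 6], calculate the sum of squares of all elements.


|A|^2 = sum of squared components
A[0]^2 = 4^2 = 16
A[1]^2 = 6^2 = 36
Sum = 16 + 36 = 52

52


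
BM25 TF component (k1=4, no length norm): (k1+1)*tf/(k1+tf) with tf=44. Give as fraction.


BM25 TF component = (k1+1)*tf / (k1+tf)
k1 = 4, tf = 44
Numerator = (4+1)*44 = 220
Denominator = 4 + 44 = 48
= 220/48 = 55/12

55/12


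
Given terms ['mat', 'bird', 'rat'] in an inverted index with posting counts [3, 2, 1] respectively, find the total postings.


Summing posting list sizes:
'mat': 3 postings
'bird': 2 postings
'rat': 1 postings
Total = 3 + 2 + 1 = 6

6


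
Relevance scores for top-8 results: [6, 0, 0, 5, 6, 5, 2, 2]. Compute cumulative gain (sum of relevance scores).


Cumulative Gain = sum of relevance scores
Position 1: rel=6, running sum=6
Position 2: rel=0, running sum=6
Position 3: rel=0, running sum=6
Position 4: rel=5, running sum=11
Position 5: rel=6, running sum=17
Position 6: rel=5, running sum=22
Position 7: rel=2, running sum=24
Position 8: rel=2, running sum=26
CG = 26

26


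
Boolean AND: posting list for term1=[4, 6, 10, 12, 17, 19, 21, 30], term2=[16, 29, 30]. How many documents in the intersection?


Boolean AND: find intersection of posting lists
term1 docs: [4, 6, 10, 12, 17, 19, 21, 30]
term2 docs: [16, 29, 30]
Intersection: [30]
|intersection| = 1

1


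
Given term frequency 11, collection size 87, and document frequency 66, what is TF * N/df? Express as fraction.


TF * (N/df)
= 11 * (87/66)
= 11 * 29/22
= 29/2

29/2


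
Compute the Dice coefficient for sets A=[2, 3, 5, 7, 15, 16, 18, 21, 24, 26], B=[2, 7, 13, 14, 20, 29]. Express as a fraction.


A intersect B = [2, 7]
|A intersect B| = 2
|A| = 10, |B| = 6
Dice = 2*2 / (10+6)
= 4 / 16 = 1/4

1/4


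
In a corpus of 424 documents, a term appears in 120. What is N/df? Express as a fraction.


IDF ratio = N / df
= 424 / 120
= 53/15

53/15


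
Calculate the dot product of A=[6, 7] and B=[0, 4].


Dot product = sum of element-wise products
A[0]*B[0] = 6*0 = 0
A[1]*B[1] = 7*4 = 28
Sum = 0 + 28 = 28

28


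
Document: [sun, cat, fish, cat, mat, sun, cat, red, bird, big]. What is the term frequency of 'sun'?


Document has 10 words
Scanning for 'sun':
Found at positions: [0, 5]
Count = 2

2


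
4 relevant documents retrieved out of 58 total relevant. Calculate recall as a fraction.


Recall = retrieved_relevant / total_relevant
= 4 / 58
= 4 / (4 + 54)
= 2/29

2/29


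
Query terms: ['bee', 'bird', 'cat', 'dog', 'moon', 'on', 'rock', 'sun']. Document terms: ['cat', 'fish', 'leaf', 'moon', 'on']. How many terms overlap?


Query terms: ['bee', 'bird', 'cat', 'dog', 'moon', 'on', 'rock', 'sun']
Document terms: ['cat', 'fish', 'leaf', 'moon', 'on']
Common terms: ['cat', 'moon', 'on']
Overlap count = 3

3


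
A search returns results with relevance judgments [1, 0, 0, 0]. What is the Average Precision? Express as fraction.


Computing P@k for each relevant position:
Position 1: relevant, P@1 = 1/1 = 1
Position 2: not relevant
Position 3: not relevant
Position 4: not relevant
Sum of P@k = 1 = 1
AP = 1 / 1 = 1

1


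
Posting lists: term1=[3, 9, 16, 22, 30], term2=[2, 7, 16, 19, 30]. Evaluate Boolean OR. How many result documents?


Boolean OR: find union of posting lists
term1 docs: [3, 9, 16, 22, 30]
term2 docs: [2, 7, 16, 19, 30]
Union: [2, 3, 7, 9, 16, 19, 22, 30]
|union| = 8

8


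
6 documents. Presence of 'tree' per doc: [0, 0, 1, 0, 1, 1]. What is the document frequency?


Checking each document for 'tree':
Doc 1: absent
Doc 2: absent
Doc 3: present
Doc 4: absent
Doc 5: present
Doc 6: present
df = sum of presences = 0 + 0 + 1 + 0 + 1 + 1 = 3

3


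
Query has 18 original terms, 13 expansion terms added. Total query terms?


Original terms: 18
Expansion terms: 13
Total = 18 + 13 = 31

31


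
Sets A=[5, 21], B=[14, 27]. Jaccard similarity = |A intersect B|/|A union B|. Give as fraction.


A intersect B = []
|A intersect B| = 0
A union B = [5, 14, 21, 27]
|A union B| = 4
Jaccard = 0/4 = 0

0


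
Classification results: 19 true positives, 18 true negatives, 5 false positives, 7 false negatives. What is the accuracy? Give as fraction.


Accuracy = (TP + TN) / (TP + TN + FP + FN)
TP + TN = 19 + 18 = 37
Total = 19 + 18 + 5 + 7 = 49
Accuracy = 37 / 49 = 37/49

37/49


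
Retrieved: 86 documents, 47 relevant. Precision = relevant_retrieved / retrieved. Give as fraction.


Precision = relevant_retrieved / total_retrieved
= 47 / 86
= 47 / (47 + 39)
= 47/86

47/86


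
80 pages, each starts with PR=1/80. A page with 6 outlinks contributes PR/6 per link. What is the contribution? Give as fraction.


Initial PR = 1/80 = 1/80
Outlinks = 6
Contribution per link = PR / outlinks
= 1/80 / 6
= 1/480

1/480


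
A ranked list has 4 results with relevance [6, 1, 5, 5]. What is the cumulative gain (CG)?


Cumulative Gain = sum of relevance scores
Position 1: rel=6, running sum=6
Position 2: rel=1, running sum=7
Position 3: rel=5, running sum=12
Position 4: rel=5, running sum=17
CG = 17

17


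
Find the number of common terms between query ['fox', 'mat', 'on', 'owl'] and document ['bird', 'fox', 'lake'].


Query terms: ['fox', 'mat', 'on', 'owl']
Document terms: ['bird', 'fox', 'lake']
Common terms: ['fox']
Overlap count = 1

1


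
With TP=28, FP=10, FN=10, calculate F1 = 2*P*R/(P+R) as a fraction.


F1 = 2 * P * R / (P + R)
P = TP/(TP+FP) = 28/38 = 14/19
R = TP/(TP+FN) = 28/38 = 14/19
2 * P * R = 2 * 14/19 * 14/19 = 392/361
P + R = 14/19 + 14/19 = 28/19
F1 = 392/361 / 28/19 = 14/19

14/19


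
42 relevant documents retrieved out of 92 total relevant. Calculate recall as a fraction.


Recall = retrieved_relevant / total_relevant
= 42 / 92
= 42 / (42 + 50)
= 21/46

21/46


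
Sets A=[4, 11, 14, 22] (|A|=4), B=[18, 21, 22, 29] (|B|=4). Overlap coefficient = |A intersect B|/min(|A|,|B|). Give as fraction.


A intersect B = [22]
|A intersect B| = 1
min(|A|, |B|) = min(4, 4) = 4
Overlap = 1 / 4 = 1/4

1/4


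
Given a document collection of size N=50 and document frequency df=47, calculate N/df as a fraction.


IDF ratio = N / df
= 50 / 47
= 50/47

50/47


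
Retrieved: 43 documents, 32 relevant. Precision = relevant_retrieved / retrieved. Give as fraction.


Precision = relevant_retrieved / total_retrieved
= 32 / 43
= 32 / (32 + 11)
= 32/43

32/43


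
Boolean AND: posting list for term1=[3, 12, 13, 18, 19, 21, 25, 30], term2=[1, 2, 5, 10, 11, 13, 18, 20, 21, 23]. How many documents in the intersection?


Boolean AND: find intersection of posting lists
term1 docs: [3, 12, 13, 18, 19, 21, 25, 30]
term2 docs: [1, 2, 5, 10, 11, 13, 18, 20, 21, 23]
Intersection: [13, 18, 21]
|intersection| = 3

3


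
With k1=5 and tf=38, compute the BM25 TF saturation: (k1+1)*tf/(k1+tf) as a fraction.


BM25 TF component = (k1+1)*tf / (k1+tf)
k1 = 5, tf = 38
Numerator = (5+1)*38 = 228
Denominator = 5 + 38 = 43
= 228/43 = 228/43

228/43


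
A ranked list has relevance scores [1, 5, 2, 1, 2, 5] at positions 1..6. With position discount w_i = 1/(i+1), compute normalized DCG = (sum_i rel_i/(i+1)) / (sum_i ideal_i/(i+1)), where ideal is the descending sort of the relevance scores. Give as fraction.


Position discount weights w_i = 1/(i+1) for i=1..6:
Weights = [1/2, 1/3, 1/4, 1/5, 1/6, 1/7]
Actual relevance: [1, 5, 2, 1, 2, 5]
DCG = 1/2 + 5/3 + 2/4 + 1/5 + 2/6 + 5/7 = 137/35
Ideal relevance (sorted desc): [5, 5, 2, 2, 1, 1]
Ideal DCG = 5/2 + 5/3 + 2/4 + 2/5 + 1/6 + 1/7 = 1129/210
nDCG = DCG / ideal_DCG = 137/35 / 1129/210 = 822/1129

822/1129


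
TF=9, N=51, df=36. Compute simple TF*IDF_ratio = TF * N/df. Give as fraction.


TF * (N/df)
= 9 * (51/36)
= 9 * 17/12
= 51/4

51/4


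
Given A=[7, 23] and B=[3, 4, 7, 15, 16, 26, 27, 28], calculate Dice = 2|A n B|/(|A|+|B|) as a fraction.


A intersect B = [7]
|A intersect B| = 1
|A| = 2, |B| = 8
Dice = 2*1 / (2+8)
= 2 / 10 = 1/5

1/5


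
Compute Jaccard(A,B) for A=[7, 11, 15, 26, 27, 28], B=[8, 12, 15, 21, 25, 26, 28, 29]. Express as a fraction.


A intersect B = [15, 26, 28]
|A intersect B| = 3
A union B = [7, 8, 11, 12, 15, 21, 25, 26, 27, 28, 29]
|A union B| = 11
Jaccard = 3/11 = 3/11

3/11


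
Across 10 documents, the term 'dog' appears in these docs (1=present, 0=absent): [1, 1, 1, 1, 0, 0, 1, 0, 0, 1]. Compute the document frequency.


Checking each document for 'dog':
Doc 1: present
Doc 2: present
Doc 3: present
Doc 4: present
Doc 5: absent
Doc 6: absent
Doc 7: present
Doc 8: absent
Doc 9: absent
Doc 10: present
df = sum of presences = 1 + 1 + 1 + 1 + 0 + 0 + 1 + 0 + 0 + 1 = 6

6


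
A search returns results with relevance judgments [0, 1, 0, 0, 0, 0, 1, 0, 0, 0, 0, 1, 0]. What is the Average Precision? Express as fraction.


Computing P@k for each relevant position:
Position 1: not relevant
Position 2: relevant, P@2 = 1/2 = 1/2
Position 3: not relevant
Position 4: not relevant
Position 5: not relevant
Position 6: not relevant
Position 7: relevant, P@7 = 2/7 = 2/7
Position 8: not relevant
Position 9: not relevant
Position 10: not relevant
Position 11: not relevant
Position 12: relevant, P@12 = 3/12 = 1/4
Position 13: not relevant
Sum of P@k = 1/2 + 2/7 + 1/4 = 29/28
AP = 29/28 / 3 = 29/84

29/84


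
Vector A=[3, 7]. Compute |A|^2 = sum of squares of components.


|A|^2 = sum of squared components
A[0]^2 = 3^2 = 9
A[1]^2 = 7^2 = 49
Sum = 9 + 49 = 58

58


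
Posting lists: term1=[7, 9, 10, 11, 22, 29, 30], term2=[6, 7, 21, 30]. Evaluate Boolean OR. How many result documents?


Boolean OR: find union of posting lists
term1 docs: [7, 9, 10, 11, 22, 29, 30]
term2 docs: [6, 7, 21, 30]
Union: [6, 7, 9, 10, 11, 21, 22, 29, 30]
|union| = 9

9


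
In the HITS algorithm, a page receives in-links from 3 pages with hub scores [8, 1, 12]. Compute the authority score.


Authority = sum of hub scores of in-linkers
In-link 1: hub score = 8
In-link 2: hub score = 1
In-link 3: hub score = 12
Authority = 8 + 1 + 12 = 21

21


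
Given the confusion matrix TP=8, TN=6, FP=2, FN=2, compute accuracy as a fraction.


Accuracy = (TP + TN) / (TP + TN + FP + FN)
TP + TN = 8 + 6 = 14
Total = 8 + 6 + 2 + 2 = 18
Accuracy = 14 / 18 = 7/9

7/9


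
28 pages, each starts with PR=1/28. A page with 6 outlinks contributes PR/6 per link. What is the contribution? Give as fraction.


Initial PR = 1/28 = 1/28
Outlinks = 6
Contribution per link = PR / outlinks
= 1/28 / 6
= 1/168

1/168


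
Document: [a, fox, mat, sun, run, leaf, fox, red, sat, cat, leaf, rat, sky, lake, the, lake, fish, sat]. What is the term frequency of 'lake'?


Document has 18 words
Scanning for 'lake':
Found at positions: [13, 15]
Count = 2

2


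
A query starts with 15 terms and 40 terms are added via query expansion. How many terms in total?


Original terms: 15
Expansion terms: 40
Total = 15 + 40 = 55

55


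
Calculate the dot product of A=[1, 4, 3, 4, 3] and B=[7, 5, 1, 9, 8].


Dot product = sum of element-wise products
A[0]*B[0] = 1*7 = 7
A[1]*B[1] = 4*5 = 20
A[2]*B[2] = 3*1 = 3
A[3]*B[3] = 4*9 = 36
A[4]*B[4] = 3*8 = 24
Sum = 7 + 20 + 3 + 36 + 24 = 90

90


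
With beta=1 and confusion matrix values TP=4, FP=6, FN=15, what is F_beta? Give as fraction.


P = TP/(TP+FP) = 4/10 = 2/5
R = TP/(TP+FN) = 4/19 = 4/19
beta^2 = 1^2 = 1
(1 + beta^2) = 2
Numerator = (1+beta^2)*P*R = 16/95
Denominator = beta^2*P + R = 2/5 + 4/19 = 58/95
F_beta = 8/29

8/29


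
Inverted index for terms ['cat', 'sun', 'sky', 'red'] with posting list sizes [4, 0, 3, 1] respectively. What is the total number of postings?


Summing posting list sizes:
'cat': 4 postings
'sun': 0 postings
'sky': 3 postings
'red': 1 postings
Total = 4 + 0 + 3 + 1 = 8

8


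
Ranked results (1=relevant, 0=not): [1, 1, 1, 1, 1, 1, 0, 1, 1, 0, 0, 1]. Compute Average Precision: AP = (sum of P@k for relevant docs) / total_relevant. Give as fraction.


Computing P@k for each relevant position:
Position 1: relevant, P@1 = 1/1 = 1
Position 2: relevant, P@2 = 2/2 = 1
Position 3: relevant, P@3 = 3/3 = 1
Position 4: relevant, P@4 = 4/4 = 1
Position 5: relevant, P@5 = 5/5 = 1
Position 6: relevant, P@6 = 6/6 = 1
Position 7: not relevant
Position 8: relevant, P@8 = 7/8 = 7/8
Position 9: relevant, P@9 = 8/9 = 8/9
Position 10: not relevant
Position 11: not relevant
Position 12: relevant, P@12 = 9/12 = 3/4
Sum of P@k = 1 + 1 + 1 + 1 + 1 + 1 + 7/8 + 8/9 + 3/4 = 613/72
AP = 613/72 / 9 = 613/648

613/648


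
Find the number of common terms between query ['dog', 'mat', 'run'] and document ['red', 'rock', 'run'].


Query terms: ['dog', 'mat', 'run']
Document terms: ['red', 'rock', 'run']
Common terms: ['run']
Overlap count = 1

1


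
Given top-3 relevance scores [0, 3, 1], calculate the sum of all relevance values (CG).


Cumulative Gain = sum of relevance scores
Position 1: rel=0, running sum=0
Position 2: rel=3, running sum=3
Position 3: rel=1, running sum=4
CG = 4

4


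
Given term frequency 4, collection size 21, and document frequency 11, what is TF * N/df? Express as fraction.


TF * (N/df)
= 4 * (21/11)
= 4 * 21/11
= 84/11

84/11


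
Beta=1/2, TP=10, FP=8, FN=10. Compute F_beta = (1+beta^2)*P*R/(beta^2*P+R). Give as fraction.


P = TP/(TP+FP) = 10/18 = 5/9
R = TP/(TP+FN) = 10/20 = 1/2
beta^2 = 1/2^2 = 1/4
(1 + beta^2) = 5/4
Numerator = (1+beta^2)*P*R = 25/72
Denominator = beta^2*P + R = 5/36 + 1/2 = 23/36
F_beta = 25/46

25/46


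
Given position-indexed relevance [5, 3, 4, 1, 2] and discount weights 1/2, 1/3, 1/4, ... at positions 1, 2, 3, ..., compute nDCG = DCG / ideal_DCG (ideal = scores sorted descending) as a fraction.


Position discount weights w_i = 1/(i+1) for i=1..5:
Weights = [1/2, 1/3, 1/4, 1/5, 1/6]
Actual relevance: [5, 3, 4, 1, 2]
DCG = 5/2 + 3/3 + 4/4 + 1/5 + 2/6 = 151/30
Ideal relevance (sorted desc): [5, 4, 3, 2, 1]
Ideal DCG = 5/2 + 4/3 + 3/4 + 2/5 + 1/6 = 103/20
nDCG = DCG / ideal_DCG = 151/30 / 103/20 = 302/309

302/309


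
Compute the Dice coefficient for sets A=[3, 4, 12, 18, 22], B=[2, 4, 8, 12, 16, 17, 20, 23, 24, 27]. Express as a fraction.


A intersect B = [4, 12]
|A intersect B| = 2
|A| = 5, |B| = 10
Dice = 2*2 / (5+10)
= 4 / 15 = 4/15

4/15


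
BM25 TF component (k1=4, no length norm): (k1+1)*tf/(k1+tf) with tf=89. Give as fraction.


BM25 TF component = (k1+1)*tf / (k1+tf)
k1 = 4, tf = 89
Numerator = (4+1)*89 = 445
Denominator = 4 + 89 = 93
= 445/93 = 445/93

445/93


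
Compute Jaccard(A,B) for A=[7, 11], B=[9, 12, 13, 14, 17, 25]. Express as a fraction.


A intersect B = []
|A intersect B| = 0
A union B = [7, 9, 11, 12, 13, 14, 17, 25]
|A union B| = 8
Jaccard = 0/8 = 0

0


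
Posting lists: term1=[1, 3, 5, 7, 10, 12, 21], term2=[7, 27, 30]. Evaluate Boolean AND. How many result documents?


Boolean AND: find intersection of posting lists
term1 docs: [1, 3, 5, 7, 10, 12, 21]
term2 docs: [7, 27, 30]
Intersection: [7]
|intersection| = 1

1


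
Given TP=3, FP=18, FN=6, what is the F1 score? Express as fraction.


F1 = 2 * P * R / (P + R)
P = TP/(TP+FP) = 3/21 = 1/7
R = TP/(TP+FN) = 3/9 = 1/3
2 * P * R = 2 * 1/7 * 1/3 = 2/21
P + R = 1/7 + 1/3 = 10/21
F1 = 2/21 / 10/21 = 1/5

1/5


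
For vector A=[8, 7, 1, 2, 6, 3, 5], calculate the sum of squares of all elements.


|A|^2 = sum of squared components
A[0]^2 = 8^2 = 64
A[1]^2 = 7^2 = 49
A[2]^2 = 1^2 = 1
A[3]^2 = 2^2 = 4
A[4]^2 = 6^2 = 36
A[5]^2 = 3^2 = 9
A[6]^2 = 5^2 = 25
Sum = 64 + 49 + 1 + 4 + 36 + 9 + 25 = 188

188


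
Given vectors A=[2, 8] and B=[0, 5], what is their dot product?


Dot product = sum of element-wise products
A[0]*B[0] = 2*0 = 0
A[1]*B[1] = 8*5 = 40
Sum = 0 + 40 = 40

40


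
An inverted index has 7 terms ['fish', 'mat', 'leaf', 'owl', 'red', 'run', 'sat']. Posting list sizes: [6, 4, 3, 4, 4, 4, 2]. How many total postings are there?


Summing posting list sizes:
'fish': 6 postings
'mat': 4 postings
'leaf': 3 postings
'owl': 4 postings
'red': 4 postings
'run': 4 postings
'sat': 2 postings
Total = 6 + 4 + 3 + 4 + 4 + 4 + 2 = 27

27


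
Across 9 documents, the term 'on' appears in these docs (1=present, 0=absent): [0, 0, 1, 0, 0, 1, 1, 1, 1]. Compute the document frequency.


Checking each document for 'on':
Doc 1: absent
Doc 2: absent
Doc 3: present
Doc 4: absent
Doc 5: absent
Doc 6: present
Doc 7: present
Doc 8: present
Doc 9: present
df = sum of presences = 0 + 0 + 1 + 0 + 0 + 1 + 1 + 1 + 1 = 5

5


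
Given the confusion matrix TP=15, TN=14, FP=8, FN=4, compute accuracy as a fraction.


Accuracy = (TP + TN) / (TP + TN + FP + FN)
TP + TN = 15 + 14 = 29
Total = 15 + 14 + 8 + 4 = 41
Accuracy = 29 / 41 = 29/41

29/41


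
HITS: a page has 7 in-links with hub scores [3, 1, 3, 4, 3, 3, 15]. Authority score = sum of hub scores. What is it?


Authority = sum of hub scores of in-linkers
In-link 1: hub score = 3
In-link 2: hub score = 1
In-link 3: hub score = 3
In-link 4: hub score = 4
In-link 5: hub score = 3
In-link 6: hub score = 3
In-link 7: hub score = 15
Authority = 3 + 1 + 3 + 4 + 3 + 3 + 15 = 32

32


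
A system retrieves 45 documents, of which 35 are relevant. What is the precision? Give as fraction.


Precision = relevant_retrieved / total_retrieved
= 35 / 45
= 35 / (35 + 10)
= 7/9

7/9


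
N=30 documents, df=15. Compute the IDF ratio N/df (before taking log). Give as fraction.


IDF ratio = N / df
= 30 / 15
= 2

2


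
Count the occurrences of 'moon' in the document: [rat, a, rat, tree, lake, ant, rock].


Document has 7 words
Scanning for 'moon':
Term not found in document
Count = 0

0


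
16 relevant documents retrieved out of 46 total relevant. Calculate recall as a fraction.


Recall = retrieved_relevant / total_relevant
= 16 / 46
= 16 / (16 + 30)
= 8/23

8/23


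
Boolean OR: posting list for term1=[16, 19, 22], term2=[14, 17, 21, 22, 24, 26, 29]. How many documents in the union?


Boolean OR: find union of posting lists
term1 docs: [16, 19, 22]
term2 docs: [14, 17, 21, 22, 24, 26, 29]
Union: [14, 16, 17, 19, 21, 22, 24, 26, 29]
|union| = 9

9


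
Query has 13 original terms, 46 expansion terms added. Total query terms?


Original terms: 13
Expansion terms: 46
Total = 13 + 46 = 59

59


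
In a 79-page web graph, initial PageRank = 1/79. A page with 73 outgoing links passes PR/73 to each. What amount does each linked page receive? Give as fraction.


Initial PR = 1/79 = 1/79
Outlinks = 73
Contribution per link = PR / outlinks
= 1/79 / 73
= 1/5767

1/5767


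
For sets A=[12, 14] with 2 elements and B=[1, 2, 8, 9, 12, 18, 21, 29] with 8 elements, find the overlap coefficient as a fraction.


A intersect B = [12]
|A intersect B| = 1
min(|A|, |B|) = min(2, 8) = 2
Overlap = 1 / 2 = 1/2

1/2


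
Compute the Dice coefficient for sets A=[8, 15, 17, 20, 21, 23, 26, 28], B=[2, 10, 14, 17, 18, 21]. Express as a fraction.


A intersect B = [17, 21]
|A intersect B| = 2
|A| = 8, |B| = 6
Dice = 2*2 / (8+6)
= 4 / 14 = 2/7

2/7


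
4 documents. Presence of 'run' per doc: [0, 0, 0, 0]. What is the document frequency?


Checking each document for 'run':
Doc 1: absent
Doc 2: absent
Doc 3: absent
Doc 4: absent
df = sum of presences = 0 + 0 + 0 + 0 = 0

0


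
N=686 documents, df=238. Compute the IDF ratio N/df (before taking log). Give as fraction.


IDF ratio = N / df
= 686 / 238
= 49/17

49/17


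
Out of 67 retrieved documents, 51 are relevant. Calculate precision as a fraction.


Precision = relevant_retrieved / total_retrieved
= 51 / 67
= 51 / (51 + 16)
= 51/67

51/67


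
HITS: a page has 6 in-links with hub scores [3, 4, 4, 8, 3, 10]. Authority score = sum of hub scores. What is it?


Authority = sum of hub scores of in-linkers
In-link 1: hub score = 3
In-link 2: hub score = 4
In-link 3: hub score = 4
In-link 4: hub score = 8
In-link 5: hub score = 3
In-link 6: hub score = 10
Authority = 3 + 4 + 4 + 8 + 3 + 10 = 32

32


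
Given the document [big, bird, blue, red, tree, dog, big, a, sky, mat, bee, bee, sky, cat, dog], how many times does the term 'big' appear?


Document has 15 words
Scanning for 'big':
Found at positions: [0, 6]
Count = 2

2


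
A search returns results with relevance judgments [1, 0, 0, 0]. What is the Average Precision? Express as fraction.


Computing P@k for each relevant position:
Position 1: relevant, P@1 = 1/1 = 1
Position 2: not relevant
Position 3: not relevant
Position 4: not relevant
Sum of P@k = 1 = 1
AP = 1 / 1 = 1

1


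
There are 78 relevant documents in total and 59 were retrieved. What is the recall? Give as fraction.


Recall = retrieved_relevant / total_relevant
= 59 / 78
= 59 / (59 + 19)
= 59/78

59/78


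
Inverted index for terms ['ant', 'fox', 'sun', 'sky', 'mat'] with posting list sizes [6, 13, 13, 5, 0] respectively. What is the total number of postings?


Summing posting list sizes:
'ant': 6 postings
'fox': 13 postings
'sun': 13 postings
'sky': 5 postings
'mat': 0 postings
Total = 6 + 13 + 13 + 5 + 0 = 37

37


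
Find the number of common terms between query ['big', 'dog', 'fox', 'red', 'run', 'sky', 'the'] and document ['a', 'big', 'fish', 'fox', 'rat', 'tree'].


Query terms: ['big', 'dog', 'fox', 'red', 'run', 'sky', 'the']
Document terms: ['a', 'big', 'fish', 'fox', 'rat', 'tree']
Common terms: ['big', 'fox']
Overlap count = 2

2


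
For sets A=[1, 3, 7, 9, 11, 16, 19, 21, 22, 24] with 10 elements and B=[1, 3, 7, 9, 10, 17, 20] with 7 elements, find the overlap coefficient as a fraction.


A intersect B = [1, 3, 7, 9]
|A intersect B| = 4
min(|A|, |B|) = min(10, 7) = 7
Overlap = 4 / 7 = 4/7

4/7


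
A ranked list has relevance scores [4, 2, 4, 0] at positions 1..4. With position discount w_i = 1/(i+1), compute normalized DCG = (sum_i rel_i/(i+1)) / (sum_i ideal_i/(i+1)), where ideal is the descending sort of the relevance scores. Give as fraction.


Position discount weights w_i = 1/(i+1) for i=1..4:
Weights = [1/2, 1/3, 1/4, 1/5]
Actual relevance: [4, 2, 4, 0]
DCG = 4/2 + 2/3 + 4/4 + 0/5 = 11/3
Ideal relevance (sorted desc): [4, 4, 2, 0]
Ideal DCG = 4/2 + 4/3 + 2/4 + 0/5 = 23/6
nDCG = DCG / ideal_DCG = 11/3 / 23/6 = 22/23

22/23


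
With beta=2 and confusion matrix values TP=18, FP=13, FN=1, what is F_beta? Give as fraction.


P = TP/(TP+FP) = 18/31 = 18/31
R = TP/(TP+FN) = 18/19 = 18/19
beta^2 = 2^2 = 4
(1 + beta^2) = 5
Numerator = (1+beta^2)*P*R = 1620/589
Denominator = beta^2*P + R = 72/31 + 18/19 = 1926/589
F_beta = 90/107

90/107


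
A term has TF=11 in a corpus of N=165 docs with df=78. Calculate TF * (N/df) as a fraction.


TF * (N/df)
= 11 * (165/78)
= 11 * 55/26
= 605/26

605/26


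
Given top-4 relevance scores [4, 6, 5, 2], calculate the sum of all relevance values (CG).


Cumulative Gain = sum of relevance scores
Position 1: rel=4, running sum=4
Position 2: rel=6, running sum=10
Position 3: rel=5, running sum=15
Position 4: rel=2, running sum=17
CG = 17

17


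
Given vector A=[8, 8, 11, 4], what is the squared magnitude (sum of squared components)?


|A|^2 = sum of squared components
A[0]^2 = 8^2 = 64
A[1]^2 = 8^2 = 64
A[2]^2 = 11^2 = 121
A[3]^2 = 4^2 = 16
Sum = 64 + 64 + 121 + 16 = 265

265


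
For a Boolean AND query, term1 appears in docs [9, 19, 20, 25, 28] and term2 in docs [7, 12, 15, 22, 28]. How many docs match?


Boolean AND: find intersection of posting lists
term1 docs: [9, 19, 20, 25, 28]
term2 docs: [7, 12, 15, 22, 28]
Intersection: [28]
|intersection| = 1

1


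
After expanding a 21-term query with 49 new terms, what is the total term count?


Original terms: 21
Expansion terms: 49
Total = 21 + 49 = 70

70


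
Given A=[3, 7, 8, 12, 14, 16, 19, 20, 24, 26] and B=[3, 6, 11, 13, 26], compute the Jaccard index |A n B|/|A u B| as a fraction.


A intersect B = [3, 26]
|A intersect B| = 2
A union B = [3, 6, 7, 8, 11, 12, 13, 14, 16, 19, 20, 24, 26]
|A union B| = 13
Jaccard = 2/13 = 2/13

2/13


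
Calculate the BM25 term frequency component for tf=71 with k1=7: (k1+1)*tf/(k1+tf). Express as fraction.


BM25 TF component = (k1+1)*tf / (k1+tf)
k1 = 7, tf = 71
Numerator = (7+1)*71 = 568
Denominator = 7 + 71 = 78
= 568/78 = 284/39

284/39


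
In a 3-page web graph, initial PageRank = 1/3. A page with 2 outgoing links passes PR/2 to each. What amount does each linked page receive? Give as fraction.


Initial PR = 1/3 = 1/3
Outlinks = 2
Contribution per link = PR / outlinks
= 1/3 / 2
= 1/6

1/6


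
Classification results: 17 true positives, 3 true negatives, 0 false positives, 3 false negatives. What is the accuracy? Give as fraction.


Accuracy = (TP + TN) / (TP + TN + FP + FN)
TP + TN = 17 + 3 = 20
Total = 17 + 3 + 0 + 3 = 23
Accuracy = 20 / 23 = 20/23

20/23


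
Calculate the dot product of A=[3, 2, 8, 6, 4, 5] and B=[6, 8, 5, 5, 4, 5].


Dot product = sum of element-wise products
A[0]*B[0] = 3*6 = 18
A[1]*B[1] = 2*8 = 16
A[2]*B[2] = 8*5 = 40
A[3]*B[3] = 6*5 = 30
A[4]*B[4] = 4*4 = 16
A[5]*B[5] = 5*5 = 25
Sum = 18 + 16 + 40 + 30 + 16 + 25 = 145

145


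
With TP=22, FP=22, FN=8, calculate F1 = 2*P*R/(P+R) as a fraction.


F1 = 2 * P * R / (P + R)
P = TP/(TP+FP) = 22/44 = 1/2
R = TP/(TP+FN) = 22/30 = 11/15
2 * P * R = 2 * 1/2 * 11/15 = 11/15
P + R = 1/2 + 11/15 = 37/30
F1 = 11/15 / 37/30 = 22/37

22/37


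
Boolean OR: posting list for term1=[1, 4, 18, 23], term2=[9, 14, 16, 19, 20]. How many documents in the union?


Boolean OR: find union of posting lists
term1 docs: [1, 4, 18, 23]
term2 docs: [9, 14, 16, 19, 20]
Union: [1, 4, 9, 14, 16, 18, 19, 20, 23]
|union| = 9

9


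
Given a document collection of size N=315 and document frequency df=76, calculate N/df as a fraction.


IDF ratio = N / df
= 315 / 76
= 315/76

315/76


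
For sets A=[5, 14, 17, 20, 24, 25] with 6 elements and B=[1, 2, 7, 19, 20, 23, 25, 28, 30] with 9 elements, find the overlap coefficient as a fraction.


A intersect B = [20, 25]
|A intersect B| = 2
min(|A|, |B|) = min(6, 9) = 6
Overlap = 2 / 6 = 1/3

1/3


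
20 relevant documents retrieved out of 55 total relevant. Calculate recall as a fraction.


Recall = retrieved_relevant / total_relevant
= 20 / 55
= 20 / (20 + 35)
= 4/11

4/11


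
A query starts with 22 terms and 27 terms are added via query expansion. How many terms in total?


Original terms: 22
Expansion terms: 27
Total = 22 + 27 = 49

49


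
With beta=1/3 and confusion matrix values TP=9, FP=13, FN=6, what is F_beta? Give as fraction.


P = TP/(TP+FP) = 9/22 = 9/22
R = TP/(TP+FN) = 9/15 = 3/5
beta^2 = 1/3^2 = 1/9
(1 + beta^2) = 10/9
Numerator = (1+beta^2)*P*R = 3/11
Denominator = beta^2*P + R = 1/22 + 3/5 = 71/110
F_beta = 30/71

30/71


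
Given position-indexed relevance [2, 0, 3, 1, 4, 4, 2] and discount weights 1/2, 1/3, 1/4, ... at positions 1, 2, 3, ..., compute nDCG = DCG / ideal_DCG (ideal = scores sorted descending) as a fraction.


Position discount weights w_i = 1/(i+1) for i=1..7:
Weights = [1/2, 1/3, 1/4, 1/5, 1/6, 1/7, 1/8]
Actual relevance: [2, 0, 3, 1, 4, 4, 2]
DCG = 2/2 + 0/3 + 3/4 + 1/5 + 4/6 + 4/7 + 2/8 = 361/105
Ideal relevance (sorted desc): [4, 4, 3, 2, 2, 1, 0]
Ideal DCG = 4/2 + 4/3 + 3/4 + 2/5 + 2/6 + 1/7 + 0/8 = 2083/420
nDCG = DCG / ideal_DCG = 361/105 / 2083/420 = 1444/2083

1444/2083


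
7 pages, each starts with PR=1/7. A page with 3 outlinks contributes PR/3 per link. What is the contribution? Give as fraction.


Initial PR = 1/7 = 1/7
Outlinks = 3
Contribution per link = PR / outlinks
= 1/7 / 3
= 1/21

1/21


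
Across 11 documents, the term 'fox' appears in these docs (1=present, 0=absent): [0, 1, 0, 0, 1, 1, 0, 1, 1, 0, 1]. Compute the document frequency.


Checking each document for 'fox':
Doc 1: absent
Doc 2: present
Doc 3: absent
Doc 4: absent
Doc 5: present
Doc 6: present
Doc 7: absent
Doc 8: present
Doc 9: present
Doc 10: absent
Doc 11: present
df = sum of presences = 0 + 1 + 0 + 0 + 1 + 1 + 0 + 1 + 1 + 0 + 1 = 6

6


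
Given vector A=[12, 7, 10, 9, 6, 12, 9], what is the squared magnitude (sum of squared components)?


|A|^2 = sum of squared components
A[0]^2 = 12^2 = 144
A[1]^2 = 7^2 = 49
A[2]^2 = 10^2 = 100
A[3]^2 = 9^2 = 81
A[4]^2 = 6^2 = 36
A[5]^2 = 12^2 = 144
A[6]^2 = 9^2 = 81
Sum = 144 + 49 + 100 + 81 + 36 + 144 + 81 = 635

635


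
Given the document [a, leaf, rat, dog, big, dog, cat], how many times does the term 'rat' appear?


Document has 7 words
Scanning for 'rat':
Found at positions: [2]
Count = 1

1


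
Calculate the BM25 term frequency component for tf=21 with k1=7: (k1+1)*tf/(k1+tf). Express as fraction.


BM25 TF component = (k1+1)*tf / (k1+tf)
k1 = 7, tf = 21
Numerator = (7+1)*21 = 168
Denominator = 7 + 21 = 28
= 168/28 = 6

6


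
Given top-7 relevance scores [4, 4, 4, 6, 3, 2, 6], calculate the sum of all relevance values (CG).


Cumulative Gain = sum of relevance scores
Position 1: rel=4, running sum=4
Position 2: rel=4, running sum=8
Position 3: rel=4, running sum=12
Position 4: rel=6, running sum=18
Position 5: rel=3, running sum=21
Position 6: rel=2, running sum=23
Position 7: rel=6, running sum=29
CG = 29

29


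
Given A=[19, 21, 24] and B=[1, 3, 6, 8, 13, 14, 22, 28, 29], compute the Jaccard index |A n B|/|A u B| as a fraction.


A intersect B = []
|A intersect B| = 0
A union B = [1, 3, 6, 8, 13, 14, 19, 21, 22, 24, 28, 29]
|A union B| = 12
Jaccard = 0/12 = 0

0
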